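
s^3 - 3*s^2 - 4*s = s*(s - 4)*(s + 1)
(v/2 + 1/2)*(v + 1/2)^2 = v^3/2 + v^2 + 5*v/8 + 1/8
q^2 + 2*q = q*(q + 2)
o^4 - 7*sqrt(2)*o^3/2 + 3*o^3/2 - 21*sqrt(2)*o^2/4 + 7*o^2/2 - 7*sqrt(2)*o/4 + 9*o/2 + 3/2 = (o + 1/2)*(o + 1)*(o - 3*sqrt(2))*(o - sqrt(2)/2)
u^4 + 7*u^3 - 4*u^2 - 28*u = u*(u - 2)*(u + 2)*(u + 7)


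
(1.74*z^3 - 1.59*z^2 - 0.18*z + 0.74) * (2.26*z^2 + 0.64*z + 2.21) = 3.9324*z^5 - 2.4798*z^4 + 2.421*z^3 - 1.9567*z^2 + 0.0758*z + 1.6354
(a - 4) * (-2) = 8 - 2*a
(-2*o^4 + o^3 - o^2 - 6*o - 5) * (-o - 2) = 2*o^5 + 3*o^4 - o^3 + 8*o^2 + 17*o + 10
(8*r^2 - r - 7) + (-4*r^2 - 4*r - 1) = 4*r^2 - 5*r - 8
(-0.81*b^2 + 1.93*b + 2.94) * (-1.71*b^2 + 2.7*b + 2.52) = 1.3851*b^4 - 5.4873*b^3 - 1.8576*b^2 + 12.8016*b + 7.4088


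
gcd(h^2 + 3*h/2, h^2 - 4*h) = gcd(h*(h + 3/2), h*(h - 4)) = h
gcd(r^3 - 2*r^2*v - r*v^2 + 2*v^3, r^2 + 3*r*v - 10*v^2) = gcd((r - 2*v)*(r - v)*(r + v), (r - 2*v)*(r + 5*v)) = r - 2*v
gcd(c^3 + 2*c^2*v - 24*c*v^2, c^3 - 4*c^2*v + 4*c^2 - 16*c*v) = -c^2 + 4*c*v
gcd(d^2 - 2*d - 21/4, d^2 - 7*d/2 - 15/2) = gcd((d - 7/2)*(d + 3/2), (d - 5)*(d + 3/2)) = d + 3/2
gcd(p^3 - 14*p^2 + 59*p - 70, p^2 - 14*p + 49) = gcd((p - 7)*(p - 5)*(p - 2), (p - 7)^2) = p - 7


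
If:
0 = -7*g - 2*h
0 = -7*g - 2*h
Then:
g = -2*h/7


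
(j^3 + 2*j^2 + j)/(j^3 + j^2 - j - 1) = j/(j - 1)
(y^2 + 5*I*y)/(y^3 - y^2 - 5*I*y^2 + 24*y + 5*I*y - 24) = y*(y + 5*I)/(y^3 - y^2*(1 + 5*I) + y*(24 + 5*I) - 24)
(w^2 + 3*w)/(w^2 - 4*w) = (w + 3)/(w - 4)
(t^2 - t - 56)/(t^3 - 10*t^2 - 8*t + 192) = (t + 7)/(t^2 - 2*t - 24)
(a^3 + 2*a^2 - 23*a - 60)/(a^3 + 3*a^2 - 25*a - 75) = (a + 4)/(a + 5)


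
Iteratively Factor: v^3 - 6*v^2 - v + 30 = (v + 2)*(v^2 - 8*v + 15) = (v - 3)*(v + 2)*(v - 5)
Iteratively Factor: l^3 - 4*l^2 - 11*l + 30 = (l - 2)*(l^2 - 2*l - 15) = (l - 5)*(l - 2)*(l + 3)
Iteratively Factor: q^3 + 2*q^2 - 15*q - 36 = (q - 4)*(q^2 + 6*q + 9) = (q - 4)*(q + 3)*(q + 3)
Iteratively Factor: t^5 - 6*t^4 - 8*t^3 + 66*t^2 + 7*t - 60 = (t + 3)*(t^4 - 9*t^3 + 19*t^2 + 9*t - 20) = (t - 1)*(t + 3)*(t^3 - 8*t^2 + 11*t + 20) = (t - 5)*(t - 1)*(t + 3)*(t^2 - 3*t - 4) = (t - 5)*(t - 4)*(t - 1)*(t + 3)*(t + 1)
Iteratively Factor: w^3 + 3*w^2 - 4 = (w - 1)*(w^2 + 4*w + 4) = (w - 1)*(w + 2)*(w + 2)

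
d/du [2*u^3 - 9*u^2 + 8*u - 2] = 6*u^2 - 18*u + 8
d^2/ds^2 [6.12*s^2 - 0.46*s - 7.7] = 12.2400000000000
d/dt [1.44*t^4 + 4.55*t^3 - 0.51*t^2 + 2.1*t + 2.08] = 5.76*t^3 + 13.65*t^2 - 1.02*t + 2.1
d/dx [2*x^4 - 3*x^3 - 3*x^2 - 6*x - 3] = 8*x^3 - 9*x^2 - 6*x - 6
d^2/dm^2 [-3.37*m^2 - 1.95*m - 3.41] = -6.74000000000000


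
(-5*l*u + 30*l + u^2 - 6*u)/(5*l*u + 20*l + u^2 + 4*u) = (-5*l*u + 30*l + u^2 - 6*u)/(5*l*u + 20*l + u^2 + 4*u)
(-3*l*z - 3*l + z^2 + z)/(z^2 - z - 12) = (3*l*z + 3*l - z^2 - z)/(-z^2 + z + 12)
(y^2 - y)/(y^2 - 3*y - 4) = y*(1 - y)/(-y^2 + 3*y + 4)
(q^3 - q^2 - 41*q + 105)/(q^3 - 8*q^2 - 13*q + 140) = (q^2 + 4*q - 21)/(q^2 - 3*q - 28)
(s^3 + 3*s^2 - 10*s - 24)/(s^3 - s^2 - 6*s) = (s + 4)/s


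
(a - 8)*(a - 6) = a^2 - 14*a + 48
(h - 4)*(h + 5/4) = h^2 - 11*h/4 - 5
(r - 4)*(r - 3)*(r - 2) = r^3 - 9*r^2 + 26*r - 24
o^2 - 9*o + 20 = (o - 5)*(o - 4)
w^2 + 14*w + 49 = (w + 7)^2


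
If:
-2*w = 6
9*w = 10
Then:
No Solution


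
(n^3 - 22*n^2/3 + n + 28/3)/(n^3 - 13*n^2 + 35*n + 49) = (n - 4/3)/(n - 7)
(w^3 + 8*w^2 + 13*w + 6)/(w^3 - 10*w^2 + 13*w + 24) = (w^2 + 7*w + 6)/(w^2 - 11*w + 24)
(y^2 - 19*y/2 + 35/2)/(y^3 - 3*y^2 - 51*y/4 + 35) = 2*(y - 7)/(2*y^2 - y - 28)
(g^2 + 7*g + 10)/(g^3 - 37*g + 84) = (g^2 + 7*g + 10)/(g^3 - 37*g + 84)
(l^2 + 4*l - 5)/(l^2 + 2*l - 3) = (l + 5)/(l + 3)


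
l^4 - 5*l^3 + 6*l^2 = l^2*(l - 3)*(l - 2)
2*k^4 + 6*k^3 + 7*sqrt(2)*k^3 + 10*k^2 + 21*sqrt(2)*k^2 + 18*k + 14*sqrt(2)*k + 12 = (k + 2)*(k + 3*sqrt(2))*(sqrt(2)*k + 1)*(sqrt(2)*k + sqrt(2))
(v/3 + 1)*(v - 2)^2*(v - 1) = v^4/3 - 2*v^3/3 - 7*v^2/3 + 20*v/3 - 4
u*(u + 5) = u^2 + 5*u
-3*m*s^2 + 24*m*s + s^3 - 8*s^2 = s*(-3*m + s)*(s - 8)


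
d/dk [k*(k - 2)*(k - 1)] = 3*k^2 - 6*k + 2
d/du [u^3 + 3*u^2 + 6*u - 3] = 3*u^2 + 6*u + 6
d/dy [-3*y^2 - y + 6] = -6*y - 1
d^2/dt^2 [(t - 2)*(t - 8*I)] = 2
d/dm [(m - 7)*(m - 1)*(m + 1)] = 3*m^2 - 14*m - 1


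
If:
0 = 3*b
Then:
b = 0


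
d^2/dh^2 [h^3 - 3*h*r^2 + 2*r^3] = 6*h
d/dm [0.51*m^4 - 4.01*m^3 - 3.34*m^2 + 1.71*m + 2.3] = 2.04*m^3 - 12.03*m^2 - 6.68*m + 1.71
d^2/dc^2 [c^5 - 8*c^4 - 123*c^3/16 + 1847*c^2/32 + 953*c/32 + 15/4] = 20*c^3 - 96*c^2 - 369*c/8 + 1847/16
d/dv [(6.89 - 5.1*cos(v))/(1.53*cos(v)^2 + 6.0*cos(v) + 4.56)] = (-7.803*cos(v)^2 + 21.0834*cos(v) + 64.596)*sin(v)/(2.3409*cos(v)^4 + 18.36*cos(v)^3 + 49.9536*cos(v)^2 + 54.72*cos(v) + 20.7936)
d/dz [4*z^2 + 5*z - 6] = 8*z + 5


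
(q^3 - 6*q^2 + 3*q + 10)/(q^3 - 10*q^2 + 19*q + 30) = (q - 2)/(q - 6)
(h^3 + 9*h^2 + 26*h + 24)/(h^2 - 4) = (h^2 + 7*h + 12)/(h - 2)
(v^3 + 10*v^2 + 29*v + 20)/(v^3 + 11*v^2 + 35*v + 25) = (v + 4)/(v + 5)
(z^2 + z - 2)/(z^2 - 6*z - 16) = (z - 1)/(z - 8)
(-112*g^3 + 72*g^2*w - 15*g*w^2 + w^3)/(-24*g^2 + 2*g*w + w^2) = (28*g^2 - 11*g*w + w^2)/(6*g + w)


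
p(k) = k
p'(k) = 1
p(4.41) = 4.41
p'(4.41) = 1.00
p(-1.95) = -1.95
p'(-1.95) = 1.00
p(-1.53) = -1.53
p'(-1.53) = 1.00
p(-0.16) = -0.16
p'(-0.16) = 1.00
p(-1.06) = -1.06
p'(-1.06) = 1.00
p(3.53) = 3.53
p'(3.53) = 1.00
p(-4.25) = -4.25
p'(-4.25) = 1.00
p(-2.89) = -2.89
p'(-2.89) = 1.00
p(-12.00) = -12.00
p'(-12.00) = 1.00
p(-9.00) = -9.00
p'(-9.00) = 1.00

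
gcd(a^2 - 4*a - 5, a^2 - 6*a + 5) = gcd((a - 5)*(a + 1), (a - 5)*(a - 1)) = a - 5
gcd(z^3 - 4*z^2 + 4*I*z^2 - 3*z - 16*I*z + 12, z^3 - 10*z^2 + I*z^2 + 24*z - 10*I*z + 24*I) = z^2 + z*(-4 + I) - 4*I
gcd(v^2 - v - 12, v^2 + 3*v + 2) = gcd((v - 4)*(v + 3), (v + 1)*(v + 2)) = 1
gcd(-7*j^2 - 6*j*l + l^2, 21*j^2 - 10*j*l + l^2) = 7*j - l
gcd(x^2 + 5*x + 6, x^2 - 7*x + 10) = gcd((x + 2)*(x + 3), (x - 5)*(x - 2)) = 1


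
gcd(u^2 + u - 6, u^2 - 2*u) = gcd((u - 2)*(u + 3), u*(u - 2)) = u - 2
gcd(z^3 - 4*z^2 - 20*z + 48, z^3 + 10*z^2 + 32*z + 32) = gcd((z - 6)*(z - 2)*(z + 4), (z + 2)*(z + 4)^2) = z + 4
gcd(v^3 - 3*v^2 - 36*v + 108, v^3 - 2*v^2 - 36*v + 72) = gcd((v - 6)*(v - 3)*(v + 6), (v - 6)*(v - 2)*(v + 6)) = v^2 - 36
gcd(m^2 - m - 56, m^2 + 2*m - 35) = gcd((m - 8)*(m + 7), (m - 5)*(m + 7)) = m + 7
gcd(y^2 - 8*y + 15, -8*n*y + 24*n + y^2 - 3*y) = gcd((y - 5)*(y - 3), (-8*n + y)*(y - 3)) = y - 3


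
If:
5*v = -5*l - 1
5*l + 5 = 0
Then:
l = -1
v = 4/5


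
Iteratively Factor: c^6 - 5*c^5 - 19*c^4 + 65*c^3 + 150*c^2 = (c - 5)*(c^5 - 19*c^3 - 30*c^2) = c*(c - 5)*(c^4 - 19*c^2 - 30*c) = c*(c - 5)*(c + 3)*(c^3 - 3*c^2 - 10*c) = c*(c - 5)*(c + 2)*(c + 3)*(c^2 - 5*c) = c*(c - 5)^2*(c + 2)*(c + 3)*(c)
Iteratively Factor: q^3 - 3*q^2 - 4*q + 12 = (q + 2)*(q^2 - 5*q + 6) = (q - 2)*(q + 2)*(q - 3)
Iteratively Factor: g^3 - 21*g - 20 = (g - 5)*(g^2 + 5*g + 4) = (g - 5)*(g + 1)*(g + 4)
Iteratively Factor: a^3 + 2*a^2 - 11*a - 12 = (a + 4)*(a^2 - 2*a - 3) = (a + 1)*(a + 4)*(a - 3)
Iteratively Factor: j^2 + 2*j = (j)*(j + 2)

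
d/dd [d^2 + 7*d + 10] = 2*d + 7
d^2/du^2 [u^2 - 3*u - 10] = 2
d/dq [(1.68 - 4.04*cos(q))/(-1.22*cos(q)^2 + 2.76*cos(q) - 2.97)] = (4.9288*cos(q)^2 - 4.0992*cos(q) - 7.362)*sin(q)/(1.4884*cos(q)^4 - 6.7344*cos(q)^3 + 14.8644*cos(q)^2 - 16.3944*cos(q) + 8.8209)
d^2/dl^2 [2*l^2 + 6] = 4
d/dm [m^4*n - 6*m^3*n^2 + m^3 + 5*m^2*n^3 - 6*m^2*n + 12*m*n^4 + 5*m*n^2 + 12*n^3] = 4*m^3*n - 18*m^2*n^2 + 3*m^2 + 10*m*n^3 - 12*m*n + 12*n^4 + 5*n^2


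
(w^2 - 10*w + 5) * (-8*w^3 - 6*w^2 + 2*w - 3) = -8*w^5 + 74*w^4 + 22*w^3 - 53*w^2 + 40*w - 15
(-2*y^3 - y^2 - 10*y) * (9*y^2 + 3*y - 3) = -18*y^5 - 15*y^4 - 87*y^3 - 27*y^2 + 30*y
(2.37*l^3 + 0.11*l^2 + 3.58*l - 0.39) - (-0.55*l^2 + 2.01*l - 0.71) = 2.37*l^3 + 0.66*l^2 + 1.57*l + 0.32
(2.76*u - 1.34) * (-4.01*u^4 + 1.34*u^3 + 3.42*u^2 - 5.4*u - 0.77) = -11.0676*u^5 + 9.0718*u^4 + 7.6436*u^3 - 19.4868*u^2 + 5.1108*u + 1.0318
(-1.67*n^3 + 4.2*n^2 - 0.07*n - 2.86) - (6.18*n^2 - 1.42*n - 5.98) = -1.67*n^3 - 1.98*n^2 + 1.35*n + 3.12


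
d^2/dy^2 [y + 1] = 0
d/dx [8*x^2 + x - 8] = 16*x + 1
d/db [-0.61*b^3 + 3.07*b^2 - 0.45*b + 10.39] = -1.83*b^2 + 6.14*b - 0.45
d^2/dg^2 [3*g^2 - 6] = 6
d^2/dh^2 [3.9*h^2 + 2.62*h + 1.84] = 7.80000000000000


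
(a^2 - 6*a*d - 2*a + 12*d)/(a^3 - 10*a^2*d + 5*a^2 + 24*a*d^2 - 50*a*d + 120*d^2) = (a - 2)/(a^2 - 4*a*d + 5*a - 20*d)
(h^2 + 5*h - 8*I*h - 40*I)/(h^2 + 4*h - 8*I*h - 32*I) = (h + 5)/(h + 4)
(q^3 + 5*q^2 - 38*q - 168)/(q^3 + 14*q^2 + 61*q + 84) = (q - 6)/(q + 3)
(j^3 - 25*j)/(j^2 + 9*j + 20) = j*(j - 5)/(j + 4)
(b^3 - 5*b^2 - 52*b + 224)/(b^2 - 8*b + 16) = (b^2 - b - 56)/(b - 4)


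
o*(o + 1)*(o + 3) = o^3 + 4*o^2 + 3*o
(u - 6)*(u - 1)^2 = u^3 - 8*u^2 + 13*u - 6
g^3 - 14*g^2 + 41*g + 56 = (g - 8)*(g - 7)*(g + 1)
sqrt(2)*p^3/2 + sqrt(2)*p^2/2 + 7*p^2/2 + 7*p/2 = p*(p + 7*sqrt(2)/2)*(sqrt(2)*p/2 + sqrt(2)/2)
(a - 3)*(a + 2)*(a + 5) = a^3 + 4*a^2 - 11*a - 30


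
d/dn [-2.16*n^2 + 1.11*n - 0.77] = 1.11 - 4.32*n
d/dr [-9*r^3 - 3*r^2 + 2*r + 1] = -27*r^2 - 6*r + 2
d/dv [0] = 0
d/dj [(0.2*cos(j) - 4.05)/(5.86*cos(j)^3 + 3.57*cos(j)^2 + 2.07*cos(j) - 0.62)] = (2.344*cos(j)^3 - 70.485*cos(j)^2 - 28.917*cos(j) - 8.2595)*sin(j)/(34.3396*cos(j)^6 + 41.8404*cos(j)^5 + 37.0053*cos(j)^4 + 7.5134*cos(j)^3 - 0.141900000000001*cos(j)^2 - 2.5668*cos(j) + 0.3844)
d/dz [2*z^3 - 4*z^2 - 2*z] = 6*z^2 - 8*z - 2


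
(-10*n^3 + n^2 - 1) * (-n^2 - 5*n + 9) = 10*n^5 + 49*n^4 - 95*n^3 + 10*n^2 + 5*n - 9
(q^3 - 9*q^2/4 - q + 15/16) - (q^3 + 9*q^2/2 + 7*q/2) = -27*q^2/4 - 9*q/2 + 15/16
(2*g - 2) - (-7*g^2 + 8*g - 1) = 7*g^2 - 6*g - 1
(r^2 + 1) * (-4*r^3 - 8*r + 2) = -4*r^5 - 12*r^3 + 2*r^2 - 8*r + 2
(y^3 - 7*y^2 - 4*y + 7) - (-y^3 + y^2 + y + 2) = 2*y^3 - 8*y^2 - 5*y + 5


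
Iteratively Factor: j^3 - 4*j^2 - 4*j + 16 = (j - 4)*(j^2 - 4) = (j - 4)*(j + 2)*(j - 2)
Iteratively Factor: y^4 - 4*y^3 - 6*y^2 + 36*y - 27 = (y - 3)*(y^3 - y^2 - 9*y + 9) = (y - 3)^2*(y^2 + 2*y - 3) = (y - 3)^2*(y + 3)*(y - 1)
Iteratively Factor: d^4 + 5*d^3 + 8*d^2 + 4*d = (d)*(d^3 + 5*d^2 + 8*d + 4) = d*(d + 2)*(d^2 + 3*d + 2) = d*(d + 2)^2*(d + 1)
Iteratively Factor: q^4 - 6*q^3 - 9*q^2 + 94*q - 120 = (q - 5)*(q^3 - q^2 - 14*q + 24) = (q - 5)*(q - 3)*(q^2 + 2*q - 8) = (q - 5)*(q - 3)*(q - 2)*(q + 4)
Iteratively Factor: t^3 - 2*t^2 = (t)*(t^2 - 2*t) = t*(t - 2)*(t)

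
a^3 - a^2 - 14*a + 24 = (a - 3)*(a - 2)*(a + 4)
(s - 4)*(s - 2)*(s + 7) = s^3 + s^2 - 34*s + 56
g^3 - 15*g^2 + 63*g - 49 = (g - 7)^2*(g - 1)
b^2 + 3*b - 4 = (b - 1)*(b + 4)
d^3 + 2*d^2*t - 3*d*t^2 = d*(d - t)*(d + 3*t)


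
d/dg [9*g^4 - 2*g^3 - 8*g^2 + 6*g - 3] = 36*g^3 - 6*g^2 - 16*g + 6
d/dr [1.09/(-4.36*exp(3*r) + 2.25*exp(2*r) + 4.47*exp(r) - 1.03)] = (14.2572*exp(2*r) - 4.905*exp(r) - 4.8723)*exp(r)/(4.36*exp(3*r) - 2.25*exp(2*r) - 4.47*exp(r) + 1.03)^2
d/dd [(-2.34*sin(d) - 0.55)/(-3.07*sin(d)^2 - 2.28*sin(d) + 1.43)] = (-3.377*sin(d) + 3.5919*cos(2*d) - 8.1921)*cos(d)/(3.07*sin(d)^2 + 2.28*sin(d) - 1.43)^2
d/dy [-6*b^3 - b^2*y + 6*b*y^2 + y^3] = -b^2 + 12*b*y + 3*y^2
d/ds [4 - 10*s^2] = -20*s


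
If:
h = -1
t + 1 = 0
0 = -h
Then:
No Solution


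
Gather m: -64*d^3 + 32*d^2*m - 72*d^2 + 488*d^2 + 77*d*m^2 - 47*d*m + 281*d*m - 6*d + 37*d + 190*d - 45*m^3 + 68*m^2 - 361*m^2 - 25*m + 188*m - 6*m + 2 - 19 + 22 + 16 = -64*d^3 + 416*d^2 + 221*d - 45*m^3 + m^2*(77*d - 293) + m*(32*d^2 + 234*d + 157) + 21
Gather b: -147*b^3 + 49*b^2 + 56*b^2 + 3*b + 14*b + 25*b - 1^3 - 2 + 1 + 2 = -147*b^3 + 105*b^2 + 42*b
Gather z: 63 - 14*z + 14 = 77 - 14*z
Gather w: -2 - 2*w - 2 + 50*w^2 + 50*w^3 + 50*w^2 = 50*w^3 + 100*w^2 - 2*w - 4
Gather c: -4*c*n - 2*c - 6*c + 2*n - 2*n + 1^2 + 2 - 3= c*(-4*n - 8)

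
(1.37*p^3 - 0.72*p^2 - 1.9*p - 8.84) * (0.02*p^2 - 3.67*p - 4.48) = 0.0274*p^5 - 5.0423*p^4 - 3.5332*p^3 + 10.0218*p^2 + 40.9548*p + 39.6032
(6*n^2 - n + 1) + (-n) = 6*n^2 - 2*n + 1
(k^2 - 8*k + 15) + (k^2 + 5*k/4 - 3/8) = 2*k^2 - 27*k/4 + 117/8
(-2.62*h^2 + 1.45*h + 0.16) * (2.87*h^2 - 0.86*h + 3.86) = -7.5194*h^4 + 6.4147*h^3 - 10.901*h^2 + 5.4594*h + 0.6176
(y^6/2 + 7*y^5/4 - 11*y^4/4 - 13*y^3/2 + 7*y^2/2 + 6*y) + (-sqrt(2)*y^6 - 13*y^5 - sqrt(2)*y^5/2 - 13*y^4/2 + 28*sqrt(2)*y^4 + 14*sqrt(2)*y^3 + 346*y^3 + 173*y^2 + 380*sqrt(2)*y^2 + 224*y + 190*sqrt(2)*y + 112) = -sqrt(2)*y^6 + y^6/2 - 45*y^5/4 - sqrt(2)*y^5/2 - 37*y^4/4 + 28*sqrt(2)*y^4 + 14*sqrt(2)*y^3 + 679*y^3/2 + 353*y^2/2 + 380*sqrt(2)*y^2 + 230*y + 190*sqrt(2)*y + 112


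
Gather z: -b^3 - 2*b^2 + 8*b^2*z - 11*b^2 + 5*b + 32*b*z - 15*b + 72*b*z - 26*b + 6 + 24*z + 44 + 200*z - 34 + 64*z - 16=-b^3 - 13*b^2 - 36*b + z*(8*b^2 + 104*b + 288)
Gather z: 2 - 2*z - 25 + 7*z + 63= 5*z + 40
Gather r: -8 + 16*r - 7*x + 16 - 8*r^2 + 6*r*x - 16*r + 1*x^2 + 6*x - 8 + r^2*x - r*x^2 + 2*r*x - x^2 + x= r^2*(x - 8) + r*(-x^2 + 8*x)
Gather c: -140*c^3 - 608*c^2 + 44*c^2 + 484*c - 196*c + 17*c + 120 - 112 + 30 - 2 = -140*c^3 - 564*c^2 + 305*c + 36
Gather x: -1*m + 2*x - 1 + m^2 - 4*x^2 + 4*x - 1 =m^2 - m - 4*x^2 + 6*x - 2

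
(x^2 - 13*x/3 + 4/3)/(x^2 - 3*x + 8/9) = 3*(x - 4)/(3*x - 8)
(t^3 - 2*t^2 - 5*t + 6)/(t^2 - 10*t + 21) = (t^2 + t - 2)/(t - 7)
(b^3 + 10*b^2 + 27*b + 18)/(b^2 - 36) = (b^2 + 4*b + 3)/(b - 6)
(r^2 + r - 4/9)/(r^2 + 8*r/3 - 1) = (r + 4/3)/(r + 3)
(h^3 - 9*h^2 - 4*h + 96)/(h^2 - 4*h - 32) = (h^2 - h - 12)/(h + 4)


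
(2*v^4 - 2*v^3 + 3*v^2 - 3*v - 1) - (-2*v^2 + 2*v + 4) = 2*v^4 - 2*v^3 + 5*v^2 - 5*v - 5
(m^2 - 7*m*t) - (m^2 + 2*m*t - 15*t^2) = -9*m*t + 15*t^2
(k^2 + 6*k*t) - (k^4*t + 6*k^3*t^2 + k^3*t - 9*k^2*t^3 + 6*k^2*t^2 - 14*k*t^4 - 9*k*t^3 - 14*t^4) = -k^4*t - 6*k^3*t^2 - k^3*t + 9*k^2*t^3 - 6*k^2*t^2 + k^2 + 14*k*t^4 + 9*k*t^3 + 6*k*t + 14*t^4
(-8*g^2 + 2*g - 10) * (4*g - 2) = -32*g^3 + 24*g^2 - 44*g + 20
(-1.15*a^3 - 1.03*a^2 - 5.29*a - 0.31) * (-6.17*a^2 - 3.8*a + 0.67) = 7.0955*a^5 + 10.7251*a^4 + 35.7828*a^3 + 21.3246*a^2 - 2.3663*a - 0.2077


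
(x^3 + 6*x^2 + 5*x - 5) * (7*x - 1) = 7*x^4 + 41*x^3 + 29*x^2 - 40*x + 5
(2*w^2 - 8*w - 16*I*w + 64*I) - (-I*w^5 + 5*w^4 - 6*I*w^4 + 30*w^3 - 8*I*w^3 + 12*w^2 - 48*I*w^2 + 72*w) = I*w^5 - 5*w^4 + 6*I*w^4 - 30*w^3 + 8*I*w^3 - 10*w^2 + 48*I*w^2 - 80*w - 16*I*w + 64*I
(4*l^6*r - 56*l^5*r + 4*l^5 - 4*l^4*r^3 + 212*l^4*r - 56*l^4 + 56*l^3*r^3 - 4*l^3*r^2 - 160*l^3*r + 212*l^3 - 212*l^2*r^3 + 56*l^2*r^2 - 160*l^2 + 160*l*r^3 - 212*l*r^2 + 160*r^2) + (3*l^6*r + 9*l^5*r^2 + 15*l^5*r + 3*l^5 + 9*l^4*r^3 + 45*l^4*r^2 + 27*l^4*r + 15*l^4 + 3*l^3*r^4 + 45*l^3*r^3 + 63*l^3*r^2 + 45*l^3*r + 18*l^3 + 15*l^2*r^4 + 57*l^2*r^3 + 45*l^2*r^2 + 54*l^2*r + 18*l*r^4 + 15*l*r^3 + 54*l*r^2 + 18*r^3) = 7*l^6*r + 9*l^5*r^2 - 41*l^5*r + 7*l^5 + 5*l^4*r^3 + 45*l^4*r^2 + 239*l^4*r - 41*l^4 + 3*l^3*r^4 + 101*l^3*r^3 + 59*l^3*r^2 - 115*l^3*r + 230*l^3 + 15*l^2*r^4 - 155*l^2*r^3 + 101*l^2*r^2 + 54*l^2*r - 160*l^2 + 18*l*r^4 + 175*l*r^3 - 158*l*r^2 + 18*r^3 + 160*r^2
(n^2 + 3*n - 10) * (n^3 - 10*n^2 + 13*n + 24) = n^5 - 7*n^4 - 27*n^3 + 163*n^2 - 58*n - 240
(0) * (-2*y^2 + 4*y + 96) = 0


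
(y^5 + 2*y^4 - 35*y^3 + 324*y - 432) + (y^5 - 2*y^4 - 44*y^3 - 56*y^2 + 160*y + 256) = 2*y^5 - 79*y^3 - 56*y^2 + 484*y - 176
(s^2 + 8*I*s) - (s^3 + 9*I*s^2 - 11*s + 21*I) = -s^3 + s^2 - 9*I*s^2 + 11*s + 8*I*s - 21*I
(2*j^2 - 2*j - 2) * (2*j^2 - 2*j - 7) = 4*j^4 - 8*j^3 - 14*j^2 + 18*j + 14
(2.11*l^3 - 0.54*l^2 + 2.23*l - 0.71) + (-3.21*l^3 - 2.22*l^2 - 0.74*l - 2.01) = -1.1*l^3 - 2.76*l^2 + 1.49*l - 2.72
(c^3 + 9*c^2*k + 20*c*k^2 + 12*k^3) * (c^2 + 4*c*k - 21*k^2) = c^5 + 13*c^4*k + 35*c^3*k^2 - 97*c^2*k^3 - 372*c*k^4 - 252*k^5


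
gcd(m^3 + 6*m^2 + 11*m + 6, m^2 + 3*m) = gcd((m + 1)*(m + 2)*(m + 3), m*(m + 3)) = m + 3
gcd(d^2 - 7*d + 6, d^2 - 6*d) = d - 6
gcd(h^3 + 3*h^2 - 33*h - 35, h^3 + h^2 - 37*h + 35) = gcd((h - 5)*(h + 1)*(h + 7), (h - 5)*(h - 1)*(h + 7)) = h^2 + 2*h - 35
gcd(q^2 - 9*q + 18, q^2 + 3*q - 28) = 1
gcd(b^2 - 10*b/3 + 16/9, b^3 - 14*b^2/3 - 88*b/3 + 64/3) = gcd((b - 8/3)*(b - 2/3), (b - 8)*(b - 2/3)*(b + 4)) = b - 2/3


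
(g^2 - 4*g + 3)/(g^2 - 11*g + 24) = (g - 1)/(g - 8)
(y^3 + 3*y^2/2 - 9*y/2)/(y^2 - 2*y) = (2*y^2 + 3*y - 9)/(2*(y - 2))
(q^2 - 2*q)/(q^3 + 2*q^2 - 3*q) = (q - 2)/(q^2 + 2*q - 3)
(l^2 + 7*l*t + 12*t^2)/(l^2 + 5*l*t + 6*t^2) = (l + 4*t)/(l + 2*t)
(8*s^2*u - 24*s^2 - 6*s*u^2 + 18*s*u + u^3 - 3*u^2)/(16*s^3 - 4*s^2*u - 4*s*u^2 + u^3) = (u - 3)/(2*s + u)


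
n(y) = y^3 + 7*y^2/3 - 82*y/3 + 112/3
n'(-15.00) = 577.67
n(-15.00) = -2402.67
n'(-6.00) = 52.67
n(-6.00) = 69.33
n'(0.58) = -23.62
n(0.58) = 22.46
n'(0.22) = -26.16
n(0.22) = 31.44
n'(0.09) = -26.89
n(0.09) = 34.89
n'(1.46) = -14.13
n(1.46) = 5.51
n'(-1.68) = -26.71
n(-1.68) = 85.10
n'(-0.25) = -28.31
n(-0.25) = 44.30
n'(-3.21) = -11.40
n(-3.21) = 116.04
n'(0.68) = -22.77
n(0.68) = 20.14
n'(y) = 3*y^2 + 14*y/3 - 82/3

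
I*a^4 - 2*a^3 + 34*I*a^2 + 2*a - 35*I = (a - 1)*(a - 5*I)*(a + 7*I)*(I*a + I)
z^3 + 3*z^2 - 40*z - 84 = (z - 6)*(z + 2)*(z + 7)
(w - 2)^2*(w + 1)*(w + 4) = w^4 + w^3 - 12*w^2 + 4*w + 16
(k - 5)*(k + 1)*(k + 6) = k^3 + 2*k^2 - 29*k - 30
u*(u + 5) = u^2 + 5*u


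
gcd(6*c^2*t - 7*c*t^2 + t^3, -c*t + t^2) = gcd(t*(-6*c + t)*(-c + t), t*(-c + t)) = -c*t + t^2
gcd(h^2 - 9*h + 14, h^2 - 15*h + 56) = h - 7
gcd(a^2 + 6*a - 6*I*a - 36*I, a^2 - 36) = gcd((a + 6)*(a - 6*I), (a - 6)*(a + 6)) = a + 6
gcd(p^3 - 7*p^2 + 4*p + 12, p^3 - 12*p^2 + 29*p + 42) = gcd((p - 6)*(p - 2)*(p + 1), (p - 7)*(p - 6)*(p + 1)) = p^2 - 5*p - 6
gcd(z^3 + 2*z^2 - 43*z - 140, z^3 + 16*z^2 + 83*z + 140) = z^2 + 9*z + 20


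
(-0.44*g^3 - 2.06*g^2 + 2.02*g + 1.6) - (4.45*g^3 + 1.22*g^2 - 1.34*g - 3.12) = -4.89*g^3 - 3.28*g^2 + 3.36*g + 4.72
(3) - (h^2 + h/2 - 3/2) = -h^2 - h/2 + 9/2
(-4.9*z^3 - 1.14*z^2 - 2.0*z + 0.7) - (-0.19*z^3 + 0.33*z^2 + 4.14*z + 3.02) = -4.71*z^3 - 1.47*z^2 - 6.14*z - 2.32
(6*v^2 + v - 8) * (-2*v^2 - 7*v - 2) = -12*v^4 - 44*v^3 - 3*v^2 + 54*v + 16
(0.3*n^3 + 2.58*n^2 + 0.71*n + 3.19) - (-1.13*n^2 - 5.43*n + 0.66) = 0.3*n^3 + 3.71*n^2 + 6.14*n + 2.53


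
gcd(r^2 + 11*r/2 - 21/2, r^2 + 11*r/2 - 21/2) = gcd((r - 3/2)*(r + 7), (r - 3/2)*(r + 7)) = r^2 + 11*r/2 - 21/2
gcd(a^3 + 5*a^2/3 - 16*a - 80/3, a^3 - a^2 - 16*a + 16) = a^2 - 16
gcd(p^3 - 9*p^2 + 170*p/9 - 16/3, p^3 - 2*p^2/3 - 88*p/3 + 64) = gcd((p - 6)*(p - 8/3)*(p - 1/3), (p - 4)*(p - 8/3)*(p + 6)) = p - 8/3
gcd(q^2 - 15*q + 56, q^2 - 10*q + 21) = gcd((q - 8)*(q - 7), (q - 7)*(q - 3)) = q - 7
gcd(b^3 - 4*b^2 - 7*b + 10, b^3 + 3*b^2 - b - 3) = b - 1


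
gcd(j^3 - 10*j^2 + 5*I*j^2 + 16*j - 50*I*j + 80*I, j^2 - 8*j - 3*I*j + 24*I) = j - 8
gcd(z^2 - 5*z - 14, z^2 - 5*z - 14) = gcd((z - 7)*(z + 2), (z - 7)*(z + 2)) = z^2 - 5*z - 14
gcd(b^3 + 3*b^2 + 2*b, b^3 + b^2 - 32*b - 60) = b + 2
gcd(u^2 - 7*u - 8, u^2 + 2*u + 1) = u + 1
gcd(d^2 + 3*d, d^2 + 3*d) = d^2 + 3*d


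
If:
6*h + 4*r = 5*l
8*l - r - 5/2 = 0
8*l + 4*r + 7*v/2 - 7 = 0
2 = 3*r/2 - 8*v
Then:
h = -4763/17376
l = 1249/2896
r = 172/181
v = -13/181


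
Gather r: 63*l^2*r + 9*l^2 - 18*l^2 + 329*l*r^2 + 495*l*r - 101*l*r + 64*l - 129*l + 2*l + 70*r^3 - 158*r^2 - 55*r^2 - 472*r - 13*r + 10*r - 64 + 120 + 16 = -9*l^2 - 63*l + 70*r^3 + r^2*(329*l - 213) + r*(63*l^2 + 394*l - 475) + 72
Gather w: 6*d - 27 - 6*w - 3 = 6*d - 6*w - 30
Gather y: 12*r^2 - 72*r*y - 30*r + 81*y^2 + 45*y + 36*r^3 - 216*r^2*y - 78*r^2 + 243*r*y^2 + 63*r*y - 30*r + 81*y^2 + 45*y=36*r^3 - 66*r^2 - 60*r + y^2*(243*r + 162) + y*(-216*r^2 - 9*r + 90)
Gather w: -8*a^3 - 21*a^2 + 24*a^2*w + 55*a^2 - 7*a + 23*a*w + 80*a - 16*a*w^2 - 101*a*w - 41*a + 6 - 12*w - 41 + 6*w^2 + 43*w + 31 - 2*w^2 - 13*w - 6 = -8*a^3 + 34*a^2 + 32*a + w^2*(4 - 16*a) + w*(24*a^2 - 78*a + 18) - 10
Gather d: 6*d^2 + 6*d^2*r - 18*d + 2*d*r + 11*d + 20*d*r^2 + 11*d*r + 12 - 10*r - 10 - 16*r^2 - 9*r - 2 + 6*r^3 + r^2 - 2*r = d^2*(6*r + 6) + d*(20*r^2 + 13*r - 7) + 6*r^3 - 15*r^2 - 21*r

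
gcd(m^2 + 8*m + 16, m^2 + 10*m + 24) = m + 4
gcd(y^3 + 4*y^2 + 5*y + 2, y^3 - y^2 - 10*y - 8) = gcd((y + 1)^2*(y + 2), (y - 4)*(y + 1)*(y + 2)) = y^2 + 3*y + 2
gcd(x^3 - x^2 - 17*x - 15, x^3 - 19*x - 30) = x^2 - 2*x - 15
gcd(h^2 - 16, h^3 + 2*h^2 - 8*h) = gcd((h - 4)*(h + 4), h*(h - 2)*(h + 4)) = h + 4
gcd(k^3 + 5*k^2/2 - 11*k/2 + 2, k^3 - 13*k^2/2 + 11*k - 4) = k - 1/2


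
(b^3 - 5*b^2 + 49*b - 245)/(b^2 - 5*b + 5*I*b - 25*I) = (b^2 + 49)/(b + 5*I)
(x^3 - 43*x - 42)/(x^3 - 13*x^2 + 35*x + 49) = (x + 6)/(x - 7)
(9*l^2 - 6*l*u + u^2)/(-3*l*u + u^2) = (-3*l + u)/u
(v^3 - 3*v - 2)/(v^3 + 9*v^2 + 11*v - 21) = (v^3 - 3*v - 2)/(v^3 + 9*v^2 + 11*v - 21)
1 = 1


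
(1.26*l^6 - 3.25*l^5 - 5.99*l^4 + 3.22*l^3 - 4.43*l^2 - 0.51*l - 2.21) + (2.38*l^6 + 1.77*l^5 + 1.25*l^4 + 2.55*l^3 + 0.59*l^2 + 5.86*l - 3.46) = 3.64*l^6 - 1.48*l^5 - 4.74*l^4 + 5.77*l^3 - 3.84*l^2 + 5.35*l - 5.67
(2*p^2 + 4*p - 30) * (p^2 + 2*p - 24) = 2*p^4 + 8*p^3 - 70*p^2 - 156*p + 720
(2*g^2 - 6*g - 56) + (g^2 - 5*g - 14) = 3*g^2 - 11*g - 70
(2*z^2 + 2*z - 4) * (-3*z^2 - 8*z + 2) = -6*z^4 - 22*z^3 + 36*z - 8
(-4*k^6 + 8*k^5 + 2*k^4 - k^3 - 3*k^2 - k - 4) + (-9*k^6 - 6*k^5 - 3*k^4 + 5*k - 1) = -13*k^6 + 2*k^5 - k^4 - k^3 - 3*k^2 + 4*k - 5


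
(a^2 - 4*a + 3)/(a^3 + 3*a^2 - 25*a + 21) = 1/(a + 7)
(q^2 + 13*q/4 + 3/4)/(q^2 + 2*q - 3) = (q + 1/4)/(q - 1)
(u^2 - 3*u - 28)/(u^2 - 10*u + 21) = (u + 4)/(u - 3)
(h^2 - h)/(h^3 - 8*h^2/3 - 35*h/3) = 3*(1 - h)/(-3*h^2 + 8*h + 35)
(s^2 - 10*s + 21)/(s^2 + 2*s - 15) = (s - 7)/(s + 5)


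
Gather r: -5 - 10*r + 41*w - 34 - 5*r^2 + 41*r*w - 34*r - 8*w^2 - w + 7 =-5*r^2 + r*(41*w - 44) - 8*w^2 + 40*w - 32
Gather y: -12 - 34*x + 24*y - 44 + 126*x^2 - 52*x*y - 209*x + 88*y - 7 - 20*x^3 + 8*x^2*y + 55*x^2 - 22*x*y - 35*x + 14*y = -20*x^3 + 181*x^2 - 278*x + y*(8*x^2 - 74*x + 126) - 63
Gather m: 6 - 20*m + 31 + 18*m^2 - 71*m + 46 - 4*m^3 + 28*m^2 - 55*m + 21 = -4*m^3 + 46*m^2 - 146*m + 104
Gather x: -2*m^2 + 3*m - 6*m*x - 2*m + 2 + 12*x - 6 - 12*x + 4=-2*m^2 - 6*m*x + m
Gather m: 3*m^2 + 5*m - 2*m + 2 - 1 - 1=3*m^2 + 3*m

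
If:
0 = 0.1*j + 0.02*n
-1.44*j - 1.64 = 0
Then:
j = -1.14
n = 5.69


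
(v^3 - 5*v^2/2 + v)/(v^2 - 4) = v*(2*v - 1)/(2*(v + 2))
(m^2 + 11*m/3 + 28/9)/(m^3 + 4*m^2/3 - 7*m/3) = (m + 4/3)/(m*(m - 1))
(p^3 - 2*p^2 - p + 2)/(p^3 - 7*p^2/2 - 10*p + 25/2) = 2*(p^2 - p - 2)/(2*p^2 - 5*p - 25)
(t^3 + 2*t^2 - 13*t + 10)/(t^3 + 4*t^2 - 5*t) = (t - 2)/t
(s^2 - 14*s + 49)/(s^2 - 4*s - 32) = (-s^2 + 14*s - 49)/(-s^2 + 4*s + 32)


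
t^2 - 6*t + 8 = (t - 4)*(t - 2)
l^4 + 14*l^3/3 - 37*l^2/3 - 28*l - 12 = (l - 3)*(l + 2/3)*(l + 1)*(l + 6)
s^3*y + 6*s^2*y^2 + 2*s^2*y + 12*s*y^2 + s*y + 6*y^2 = (s + 1)*(s + 6*y)*(s*y + y)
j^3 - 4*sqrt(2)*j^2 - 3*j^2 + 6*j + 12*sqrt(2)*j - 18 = (j - 3)*(j - 3*sqrt(2))*(j - sqrt(2))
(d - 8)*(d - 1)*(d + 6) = d^3 - 3*d^2 - 46*d + 48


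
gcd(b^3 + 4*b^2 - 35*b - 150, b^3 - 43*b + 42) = b - 6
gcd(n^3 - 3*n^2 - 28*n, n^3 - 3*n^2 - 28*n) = n^3 - 3*n^2 - 28*n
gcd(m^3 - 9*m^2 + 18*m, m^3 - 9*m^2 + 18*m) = m^3 - 9*m^2 + 18*m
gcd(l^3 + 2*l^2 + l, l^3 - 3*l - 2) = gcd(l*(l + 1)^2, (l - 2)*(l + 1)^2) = l^2 + 2*l + 1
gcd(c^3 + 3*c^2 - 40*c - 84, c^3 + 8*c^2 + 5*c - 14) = c^2 + 9*c + 14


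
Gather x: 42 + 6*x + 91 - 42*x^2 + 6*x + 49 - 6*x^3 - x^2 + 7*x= -6*x^3 - 43*x^2 + 19*x + 182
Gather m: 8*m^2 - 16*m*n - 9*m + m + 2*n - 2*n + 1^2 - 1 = 8*m^2 + m*(-16*n - 8)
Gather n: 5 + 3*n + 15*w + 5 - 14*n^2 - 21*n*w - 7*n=-14*n^2 + n*(-21*w - 4) + 15*w + 10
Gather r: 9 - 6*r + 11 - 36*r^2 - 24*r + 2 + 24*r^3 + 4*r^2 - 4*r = 24*r^3 - 32*r^2 - 34*r + 22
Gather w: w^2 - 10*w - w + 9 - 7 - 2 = w^2 - 11*w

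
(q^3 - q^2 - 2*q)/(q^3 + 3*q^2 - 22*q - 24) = q*(q - 2)/(q^2 + 2*q - 24)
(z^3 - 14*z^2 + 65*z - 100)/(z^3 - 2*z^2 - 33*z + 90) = (z^2 - 9*z + 20)/(z^2 + 3*z - 18)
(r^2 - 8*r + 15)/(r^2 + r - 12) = (r - 5)/(r + 4)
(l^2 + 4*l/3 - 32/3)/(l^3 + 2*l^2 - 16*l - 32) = (l - 8/3)/(l^2 - 2*l - 8)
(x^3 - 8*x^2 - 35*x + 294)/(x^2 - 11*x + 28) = (x^2 - x - 42)/(x - 4)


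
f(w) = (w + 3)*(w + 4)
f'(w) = 2*w + 7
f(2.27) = 33.04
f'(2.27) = 11.54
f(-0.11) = 11.24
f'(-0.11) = 6.78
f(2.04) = 30.44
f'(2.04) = 11.08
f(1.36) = 23.37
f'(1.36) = 9.72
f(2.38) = 34.32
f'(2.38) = 11.76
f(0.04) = 12.28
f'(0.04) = 7.08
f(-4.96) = 1.88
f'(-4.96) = -2.92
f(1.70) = 26.79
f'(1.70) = 10.40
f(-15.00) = 132.00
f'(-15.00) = -23.00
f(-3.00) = 0.00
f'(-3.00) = 1.00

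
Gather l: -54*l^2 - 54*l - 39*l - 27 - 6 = -54*l^2 - 93*l - 33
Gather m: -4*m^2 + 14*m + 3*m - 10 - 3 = -4*m^2 + 17*m - 13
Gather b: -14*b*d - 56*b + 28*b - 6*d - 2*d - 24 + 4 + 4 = b*(-14*d - 28) - 8*d - 16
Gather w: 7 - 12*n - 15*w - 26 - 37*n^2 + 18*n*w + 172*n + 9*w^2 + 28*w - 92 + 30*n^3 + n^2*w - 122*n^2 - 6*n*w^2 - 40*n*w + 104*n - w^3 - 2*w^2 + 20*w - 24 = 30*n^3 - 159*n^2 + 264*n - w^3 + w^2*(7 - 6*n) + w*(n^2 - 22*n + 33) - 135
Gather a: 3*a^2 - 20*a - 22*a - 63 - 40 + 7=3*a^2 - 42*a - 96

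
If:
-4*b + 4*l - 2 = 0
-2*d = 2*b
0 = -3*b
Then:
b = 0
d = 0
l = 1/2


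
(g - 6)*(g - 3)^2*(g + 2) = g^4 - 10*g^3 + 21*g^2 + 36*g - 108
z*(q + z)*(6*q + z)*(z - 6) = 6*q^2*z^2 - 36*q^2*z + 7*q*z^3 - 42*q*z^2 + z^4 - 6*z^3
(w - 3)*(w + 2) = w^2 - w - 6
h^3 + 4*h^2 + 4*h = h*(h + 2)^2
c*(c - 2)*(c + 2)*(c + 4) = c^4 + 4*c^3 - 4*c^2 - 16*c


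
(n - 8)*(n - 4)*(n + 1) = n^3 - 11*n^2 + 20*n + 32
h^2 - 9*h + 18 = (h - 6)*(h - 3)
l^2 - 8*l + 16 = (l - 4)^2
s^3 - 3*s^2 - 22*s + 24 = (s - 6)*(s - 1)*(s + 4)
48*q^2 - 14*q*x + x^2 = (-8*q + x)*(-6*q + x)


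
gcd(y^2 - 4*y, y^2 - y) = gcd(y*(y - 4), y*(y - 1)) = y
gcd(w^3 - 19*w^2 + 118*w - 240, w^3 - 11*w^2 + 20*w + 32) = w - 8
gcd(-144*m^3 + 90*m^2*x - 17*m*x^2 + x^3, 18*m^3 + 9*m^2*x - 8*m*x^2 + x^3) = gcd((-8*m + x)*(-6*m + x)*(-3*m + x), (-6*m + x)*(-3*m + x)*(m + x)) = 18*m^2 - 9*m*x + x^2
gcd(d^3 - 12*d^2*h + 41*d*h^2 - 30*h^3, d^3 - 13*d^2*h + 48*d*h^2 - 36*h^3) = d^2 - 7*d*h + 6*h^2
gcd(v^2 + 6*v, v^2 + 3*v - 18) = v + 6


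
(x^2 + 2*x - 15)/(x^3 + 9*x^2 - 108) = (x + 5)/(x^2 + 12*x + 36)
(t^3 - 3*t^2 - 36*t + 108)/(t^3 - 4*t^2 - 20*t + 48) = (t^2 + 3*t - 18)/(t^2 + 2*t - 8)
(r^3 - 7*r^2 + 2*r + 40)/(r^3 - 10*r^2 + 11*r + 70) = (r - 4)/(r - 7)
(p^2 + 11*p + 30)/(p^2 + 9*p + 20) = (p + 6)/(p + 4)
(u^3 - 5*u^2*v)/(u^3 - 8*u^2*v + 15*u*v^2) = u/(u - 3*v)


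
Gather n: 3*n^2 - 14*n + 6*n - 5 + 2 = 3*n^2 - 8*n - 3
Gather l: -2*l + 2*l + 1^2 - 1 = 0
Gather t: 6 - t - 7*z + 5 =-t - 7*z + 11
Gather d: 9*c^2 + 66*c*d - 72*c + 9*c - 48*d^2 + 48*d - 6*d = 9*c^2 - 63*c - 48*d^2 + d*(66*c + 42)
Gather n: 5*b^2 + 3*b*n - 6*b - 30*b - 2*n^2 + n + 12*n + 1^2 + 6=5*b^2 - 36*b - 2*n^2 + n*(3*b + 13) + 7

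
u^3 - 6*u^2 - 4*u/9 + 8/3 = (u - 6)*(u - 2/3)*(u + 2/3)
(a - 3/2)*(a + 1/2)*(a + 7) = a^3 + 6*a^2 - 31*a/4 - 21/4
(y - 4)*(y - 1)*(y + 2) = y^3 - 3*y^2 - 6*y + 8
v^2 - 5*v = v*(v - 5)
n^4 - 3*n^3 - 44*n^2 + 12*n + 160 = (n - 8)*(n - 2)*(n + 2)*(n + 5)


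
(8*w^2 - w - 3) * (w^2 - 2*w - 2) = 8*w^4 - 17*w^3 - 17*w^2 + 8*w + 6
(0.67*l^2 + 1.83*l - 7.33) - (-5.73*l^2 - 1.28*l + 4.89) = 6.4*l^2 + 3.11*l - 12.22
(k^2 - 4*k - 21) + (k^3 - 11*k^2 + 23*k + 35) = k^3 - 10*k^2 + 19*k + 14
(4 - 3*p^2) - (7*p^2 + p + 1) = -10*p^2 - p + 3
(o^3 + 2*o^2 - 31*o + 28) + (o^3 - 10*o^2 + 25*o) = 2*o^3 - 8*o^2 - 6*o + 28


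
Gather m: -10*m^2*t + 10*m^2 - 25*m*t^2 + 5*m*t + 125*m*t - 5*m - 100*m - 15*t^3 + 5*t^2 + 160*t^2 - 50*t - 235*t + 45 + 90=m^2*(10 - 10*t) + m*(-25*t^2 + 130*t - 105) - 15*t^3 + 165*t^2 - 285*t + 135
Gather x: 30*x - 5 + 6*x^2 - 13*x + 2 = 6*x^2 + 17*x - 3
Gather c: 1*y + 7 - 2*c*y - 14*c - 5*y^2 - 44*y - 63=c*(-2*y - 14) - 5*y^2 - 43*y - 56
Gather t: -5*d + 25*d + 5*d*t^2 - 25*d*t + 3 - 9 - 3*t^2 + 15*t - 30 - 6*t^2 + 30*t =20*d + t^2*(5*d - 9) + t*(45 - 25*d) - 36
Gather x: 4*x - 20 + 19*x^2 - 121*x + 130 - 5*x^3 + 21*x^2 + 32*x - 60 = -5*x^3 + 40*x^2 - 85*x + 50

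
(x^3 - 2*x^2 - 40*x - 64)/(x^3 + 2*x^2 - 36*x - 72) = (x^2 - 4*x - 32)/(x^2 - 36)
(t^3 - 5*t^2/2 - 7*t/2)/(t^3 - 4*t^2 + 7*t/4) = 2*(t + 1)/(2*t - 1)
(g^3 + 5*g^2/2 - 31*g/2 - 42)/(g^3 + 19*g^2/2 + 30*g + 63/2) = (g - 4)/(g + 3)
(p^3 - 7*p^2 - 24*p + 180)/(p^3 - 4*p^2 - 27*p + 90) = (p - 6)/(p - 3)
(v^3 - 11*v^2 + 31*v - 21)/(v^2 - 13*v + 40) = (v^3 - 11*v^2 + 31*v - 21)/(v^2 - 13*v + 40)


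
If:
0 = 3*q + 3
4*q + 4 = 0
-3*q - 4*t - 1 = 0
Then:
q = -1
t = 1/2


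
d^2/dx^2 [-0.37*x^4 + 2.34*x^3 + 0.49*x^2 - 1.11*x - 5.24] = -4.44*x^2 + 14.04*x + 0.98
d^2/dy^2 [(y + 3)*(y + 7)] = 2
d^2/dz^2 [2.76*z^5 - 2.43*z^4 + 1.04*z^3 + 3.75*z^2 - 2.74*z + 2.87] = 55.2*z^3 - 29.16*z^2 + 6.24*z + 7.5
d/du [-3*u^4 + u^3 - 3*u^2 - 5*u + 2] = -12*u^3 + 3*u^2 - 6*u - 5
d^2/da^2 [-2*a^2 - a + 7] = -4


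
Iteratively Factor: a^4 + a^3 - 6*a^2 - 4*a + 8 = (a + 2)*(a^3 - a^2 - 4*a + 4) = (a - 2)*(a + 2)*(a^2 + a - 2) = (a - 2)*(a - 1)*(a + 2)*(a + 2)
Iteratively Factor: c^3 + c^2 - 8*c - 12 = (c - 3)*(c^2 + 4*c + 4) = (c - 3)*(c + 2)*(c + 2)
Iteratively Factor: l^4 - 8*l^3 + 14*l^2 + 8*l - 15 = (l - 3)*(l^3 - 5*l^2 - l + 5) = (l - 3)*(l - 1)*(l^2 - 4*l - 5) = (l - 5)*(l - 3)*(l - 1)*(l + 1)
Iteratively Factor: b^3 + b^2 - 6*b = (b)*(b^2 + b - 6) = b*(b + 3)*(b - 2)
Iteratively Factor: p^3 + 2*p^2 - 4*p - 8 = (p + 2)*(p^2 - 4) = (p - 2)*(p + 2)*(p + 2)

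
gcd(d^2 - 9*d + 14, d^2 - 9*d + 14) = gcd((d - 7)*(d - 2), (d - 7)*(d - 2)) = d^2 - 9*d + 14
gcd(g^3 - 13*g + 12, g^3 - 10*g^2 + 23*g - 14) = g - 1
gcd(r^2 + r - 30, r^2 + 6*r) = r + 6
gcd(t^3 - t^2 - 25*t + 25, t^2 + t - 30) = t - 5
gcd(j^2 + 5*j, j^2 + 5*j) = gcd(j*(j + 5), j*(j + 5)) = j^2 + 5*j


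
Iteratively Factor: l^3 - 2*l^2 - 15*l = (l)*(l^2 - 2*l - 15) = l*(l + 3)*(l - 5)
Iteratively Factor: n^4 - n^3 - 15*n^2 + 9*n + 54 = (n - 3)*(n^3 + 2*n^2 - 9*n - 18) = (n - 3)*(n + 3)*(n^2 - n - 6) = (n - 3)*(n + 2)*(n + 3)*(n - 3)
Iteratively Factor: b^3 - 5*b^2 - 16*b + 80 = (b + 4)*(b^2 - 9*b + 20) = (b - 4)*(b + 4)*(b - 5)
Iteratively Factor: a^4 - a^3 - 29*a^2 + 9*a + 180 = (a + 4)*(a^3 - 5*a^2 - 9*a + 45) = (a + 3)*(a + 4)*(a^2 - 8*a + 15) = (a - 3)*(a + 3)*(a + 4)*(a - 5)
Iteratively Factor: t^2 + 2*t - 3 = (t - 1)*(t + 3)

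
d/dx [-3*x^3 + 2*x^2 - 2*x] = -9*x^2 + 4*x - 2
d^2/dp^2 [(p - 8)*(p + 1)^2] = 6*p - 12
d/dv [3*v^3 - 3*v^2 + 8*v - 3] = 9*v^2 - 6*v + 8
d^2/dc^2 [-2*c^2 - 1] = -4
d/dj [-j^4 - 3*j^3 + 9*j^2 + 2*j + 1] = -4*j^3 - 9*j^2 + 18*j + 2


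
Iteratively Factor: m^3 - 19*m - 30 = (m + 3)*(m^2 - 3*m - 10) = (m - 5)*(m + 3)*(m + 2)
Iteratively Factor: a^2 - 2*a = (a)*(a - 2)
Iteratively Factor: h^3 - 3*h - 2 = (h + 1)*(h^2 - h - 2) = (h + 1)^2*(h - 2)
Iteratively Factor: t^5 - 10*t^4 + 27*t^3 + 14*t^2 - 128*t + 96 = (t - 3)*(t^4 - 7*t^3 + 6*t^2 + 32*t - 32) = (t - 4)*(t - 3)*(t^3 - 3*t^2 - 6*t + 8) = (t - 4)*(t - 3)*(t + 2)*(t^2 - 5*t + 4) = (t - 4)^2*(t - 3)*(t + 2)*(t - 1)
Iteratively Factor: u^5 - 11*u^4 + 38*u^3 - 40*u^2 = (u - 4)*(u^4 - 7*u^3 + 10*u^2) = u*(u - 4)*(u^3 - 7*u^2 + 10*u) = u^2*(u - 4)*(u^2 - 7*u + 10) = u^2*(u - 5)*(u - 4)*(u - 2)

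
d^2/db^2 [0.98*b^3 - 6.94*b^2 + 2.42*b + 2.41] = 5.88*b - 13.88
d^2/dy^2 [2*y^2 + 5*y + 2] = 4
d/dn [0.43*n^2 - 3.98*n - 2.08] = 0.86*n - 3.98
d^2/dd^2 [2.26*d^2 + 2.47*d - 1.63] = 4.52000000000000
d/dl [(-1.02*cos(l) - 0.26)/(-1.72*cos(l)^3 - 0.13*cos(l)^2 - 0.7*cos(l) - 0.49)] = (3.5088*cos(l)^3 + 1.4742*cos(l)^2 + 0.0676*cos(l) - 0.3178)*sin(l)/(2.9584*cos(l)^6 + 0.4472*cos(l)^5 + 2.4249*cos(l)^4 + 1.8676*cos(l)^3 + 0.6174*cos(l)^2 + 0.686*cos(l) + 0.2401)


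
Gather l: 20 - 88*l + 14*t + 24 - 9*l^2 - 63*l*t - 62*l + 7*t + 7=-9*l^2 + l*(-63*t - 150) + 21*t + 51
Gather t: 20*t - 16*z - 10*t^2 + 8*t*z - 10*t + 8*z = -10*t^2 + t*(8*z + 10) - 8*z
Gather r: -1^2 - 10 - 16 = -27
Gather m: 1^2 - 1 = 0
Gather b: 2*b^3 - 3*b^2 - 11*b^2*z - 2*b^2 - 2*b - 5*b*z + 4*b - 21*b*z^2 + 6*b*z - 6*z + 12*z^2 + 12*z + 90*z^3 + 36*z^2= 2*b^3 + b^2*(-11*z - 5) + b*(-21*z^2 + z + 2) + 90*z^3 + 48*z^2 + 6*z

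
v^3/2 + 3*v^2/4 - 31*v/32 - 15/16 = (v/2 + 1)*(v - 5/4)*(v + 3/4)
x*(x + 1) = x^2 + x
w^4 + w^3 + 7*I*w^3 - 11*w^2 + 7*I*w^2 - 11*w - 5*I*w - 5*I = (w + 1)*(w + I)^2*(w + 5*I)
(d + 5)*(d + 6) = d^2 + 11*d + 30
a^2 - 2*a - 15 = (a - 5)*(a + 3)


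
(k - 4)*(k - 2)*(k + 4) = k^3 - 2*k^2 - 16*k + 32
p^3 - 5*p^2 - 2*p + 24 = (p - 4)*(p - 3)*(p + 2)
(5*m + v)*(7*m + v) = 35*m^2 + 12*m*v + v^2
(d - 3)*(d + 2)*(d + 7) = d^3 + 6*d^2 - 13*d - 42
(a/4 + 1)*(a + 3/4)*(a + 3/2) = a^3/4 + 25*a^2/16 + 81*a/32 + 9/8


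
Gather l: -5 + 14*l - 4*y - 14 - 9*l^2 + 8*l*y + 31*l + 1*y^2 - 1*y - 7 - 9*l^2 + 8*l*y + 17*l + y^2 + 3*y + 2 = -18*l^2 + l*(16*y + 62) + 2*y^2 - 2*y - 24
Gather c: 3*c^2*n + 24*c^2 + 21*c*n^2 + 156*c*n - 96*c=c^2*(3*n + 24) + c*(21*n^2 + 156*n - 96)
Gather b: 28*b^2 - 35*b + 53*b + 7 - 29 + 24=28*b^2 + 18*b + 2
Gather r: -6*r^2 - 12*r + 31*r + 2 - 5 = -6*r^2 + 19*r - 3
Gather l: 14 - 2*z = 14 - 2*z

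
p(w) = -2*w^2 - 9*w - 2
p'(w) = -4*w - 9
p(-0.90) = 4.48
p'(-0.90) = -5.40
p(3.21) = -51.50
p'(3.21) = -21.84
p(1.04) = -13.52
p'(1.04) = -13.16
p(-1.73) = 7.58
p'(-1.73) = -2.08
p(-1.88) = 7.85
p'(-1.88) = -1.48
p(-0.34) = 0.83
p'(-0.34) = -7.64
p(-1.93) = 7.92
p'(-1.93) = -1.28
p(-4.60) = -2.92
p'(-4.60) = 9.40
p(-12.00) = -182.00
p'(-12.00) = 39.00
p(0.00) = -2.00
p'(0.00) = -9.00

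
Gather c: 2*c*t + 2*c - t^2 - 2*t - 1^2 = c*(2*t + 2) - t^2 - 2*t - 1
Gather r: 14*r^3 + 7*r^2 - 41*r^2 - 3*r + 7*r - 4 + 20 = 14*r^3 - 34*r^2 + 4*r + 16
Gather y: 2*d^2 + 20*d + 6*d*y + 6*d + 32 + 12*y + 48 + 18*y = 2*d^2 + 26*d + y*(6*d + 30) + 80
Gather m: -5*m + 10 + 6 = 16 - 5*m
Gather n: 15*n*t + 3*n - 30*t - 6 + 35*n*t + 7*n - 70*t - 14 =n*(50*t + 10) - 100*t - 20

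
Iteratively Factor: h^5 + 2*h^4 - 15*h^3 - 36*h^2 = (h + 3)*(h^4 - h^3 - 12*h^2) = h*(h + 3)*(h^3 - h^2 - 12*h) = h*(h - 4)*(h + 3)*(h^2 + 3*h) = h*(h - 4)*(h + 3)^2*(h)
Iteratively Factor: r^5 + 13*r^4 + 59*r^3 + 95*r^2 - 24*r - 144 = (r + 3)*(r^4 + 10*r^3 + 29*r^2 + 8*r - 48) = (r + 3)*(r + 4)*(r^3 + 6*r^2 + 5*r - 12) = (r - 1)*(r + 3)*(r + 4)*(r^2 + 7*r + 12) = (r - 1)*(r + 3)*(r + 4)^2*(r + 3)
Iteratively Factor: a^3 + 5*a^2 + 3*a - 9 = (a - 1)*(a^2 + 6*a + 9) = (a - 1)*(a + 3)*(a + 3)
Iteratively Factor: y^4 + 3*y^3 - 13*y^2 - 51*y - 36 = (y - 4)*(y^3 + 7*y^2 + 15*y + 9) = (y - 4)*(y + 1)*(y^2 + 6*y + 9) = (y - 4)*(y + 1)*(y + 3)*(y + 3)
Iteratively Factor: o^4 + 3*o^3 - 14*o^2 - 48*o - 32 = (o + 1)*(o^3 + 2*o^2 - 16*o - 32) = (o + 1)*(o + 4)*(o^2 - 2*o - 8) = (o - 4)*(o + 1)*(o + 4)*(o + 2)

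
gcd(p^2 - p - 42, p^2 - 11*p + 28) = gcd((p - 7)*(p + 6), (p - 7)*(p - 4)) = p - 7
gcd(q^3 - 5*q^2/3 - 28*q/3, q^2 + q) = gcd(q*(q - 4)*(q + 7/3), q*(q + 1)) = q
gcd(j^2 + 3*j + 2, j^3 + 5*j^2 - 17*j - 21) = j + 1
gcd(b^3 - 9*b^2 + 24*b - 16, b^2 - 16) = b - 4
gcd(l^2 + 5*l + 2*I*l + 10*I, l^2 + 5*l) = l + 5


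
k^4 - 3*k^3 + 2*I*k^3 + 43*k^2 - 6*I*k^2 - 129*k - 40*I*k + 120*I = (k - 3)*(k - 5*I)*(k - I)*(k + 8*I)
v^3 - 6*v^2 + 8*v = v*(v - 4)*(v - 2)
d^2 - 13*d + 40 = (d - 8)*(d - 5)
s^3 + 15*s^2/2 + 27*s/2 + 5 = (s + 1/2)*(s + 2)*(s + 5)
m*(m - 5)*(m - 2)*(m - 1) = m^4 - 8*m^3 + 17*m^2 - 10*m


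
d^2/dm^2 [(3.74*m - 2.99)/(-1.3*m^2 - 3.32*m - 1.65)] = (-(2.6*m + 3.32)*(3.74*m - 2.99)*(5.2*m + 6.64) + (29.172*m + 17.0596)*(1.3*m^2 + 3.32*m + 1.65))/(1.3*m^2 + 3.32*m + 1.65)^3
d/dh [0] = 0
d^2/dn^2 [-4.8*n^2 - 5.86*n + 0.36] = -9.60000000000000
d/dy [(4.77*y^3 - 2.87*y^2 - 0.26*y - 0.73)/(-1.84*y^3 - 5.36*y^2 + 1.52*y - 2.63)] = (3.5527136788005e-15*y^5 - 30.848*y^4 + 13.544*y^3 - 47.4209*y^2 + 7.2706*y + 1.7934)/(3.3856*y^6 + 19.7248*y^5 + 23.136*y^4 - 6.616*y^3 + 30.504*y^2 - 7.9952*y + 6.9169)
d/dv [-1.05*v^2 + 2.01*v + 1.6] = 2.01 - 2.1*v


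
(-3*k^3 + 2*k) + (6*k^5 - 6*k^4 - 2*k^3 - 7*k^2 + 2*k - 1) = 6*k^5 - 6*k^4 - 5*k^3 - 7*k^2 + 4*k - 1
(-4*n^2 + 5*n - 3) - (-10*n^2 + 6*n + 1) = 6*n^2 - n - 4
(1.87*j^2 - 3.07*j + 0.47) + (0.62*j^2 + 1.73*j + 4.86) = 2.49*j^2 - 1.34*j + 5.33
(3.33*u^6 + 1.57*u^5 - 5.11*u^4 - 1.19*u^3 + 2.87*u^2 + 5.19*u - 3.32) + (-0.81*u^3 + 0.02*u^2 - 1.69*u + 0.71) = 3.33*u^6 + 1.57*u^5 - 5.11*u^4 - 2.0*u^3 + 2.89*u^2 + 3.5*u - 2.61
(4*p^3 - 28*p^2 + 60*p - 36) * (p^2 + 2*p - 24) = 4*p^5 - 20*p^4 - 92*p^3 + 756*p^2 - 1512*p + 864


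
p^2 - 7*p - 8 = (p - 8)*(p + 1)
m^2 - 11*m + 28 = (m - 7)*(m - 4)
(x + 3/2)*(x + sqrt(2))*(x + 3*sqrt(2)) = x^3 + 3*x^2/2 + 4*sqrt(2)*x^2 + 6*x + 6*sqrt(2)*x + 9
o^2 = o^2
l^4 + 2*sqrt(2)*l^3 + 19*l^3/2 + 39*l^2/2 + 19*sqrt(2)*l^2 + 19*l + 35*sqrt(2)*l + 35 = (l + 5/2)*(l + 7)*(l + sqrt(2))^2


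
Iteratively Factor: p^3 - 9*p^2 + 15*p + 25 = (p + 1)*(p^2 - 10*p + 25) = (p - 5)*(p + 1)*(p - 5)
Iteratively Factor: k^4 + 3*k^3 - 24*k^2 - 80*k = (k)*(k^3 + 3*k^2 - 24*k - 80) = k*(k + 4)*(k^2 - k - 20) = k*(k + 4)^2*(k - 5)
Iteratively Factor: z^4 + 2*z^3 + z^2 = (z + 1)*(z^3 + z^2) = (z + 1)^2*(z^2) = z*(z + 1)^2*(z)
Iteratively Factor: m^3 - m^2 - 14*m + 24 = (m + 4)*(m^2 - 5*m + 6) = (m - 3)*(m + 4)*(m - 2)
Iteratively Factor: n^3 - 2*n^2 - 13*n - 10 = (n + 1)*(n^2 - 3*n - 10) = (n + 1)*(n + 2)*(n - 5)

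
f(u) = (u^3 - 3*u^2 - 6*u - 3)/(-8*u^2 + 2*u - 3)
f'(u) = (16*u - 2)*(u^3 - 3*u^2 - 6*u - 3)/(-8*u^2 + 2*u - 3)^2 + (3*u^2 - 6*u - 6)/(-8*u^2 + 2*u - 3) = (-8*u^4 + 4*u^3 - 63*u^2 - 30*u + 24)/(64*u^4 - 32*u^3 + 52*u^2 - 12*u + 9)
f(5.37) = -0.15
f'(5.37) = -0.16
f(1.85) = 0.68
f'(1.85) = -0.44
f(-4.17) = 0.68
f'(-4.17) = -0.16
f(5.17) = -0.12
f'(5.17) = -0.16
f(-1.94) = 0.27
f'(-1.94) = -0.22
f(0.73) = 1.48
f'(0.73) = -0.96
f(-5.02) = 0.82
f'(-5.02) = -0.15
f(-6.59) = 1.04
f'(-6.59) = -0.14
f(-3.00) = 0.48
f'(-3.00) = -0.18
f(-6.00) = 0.96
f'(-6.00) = -0.14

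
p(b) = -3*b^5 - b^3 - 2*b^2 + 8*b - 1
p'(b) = -15*b^4 - 3*b^2 - 4*b + 8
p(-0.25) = -3.11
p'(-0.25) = 8.75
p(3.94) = -2910.10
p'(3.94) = -3669.06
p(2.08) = -118.81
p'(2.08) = -294.07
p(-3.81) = 2403.29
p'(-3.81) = -3181.07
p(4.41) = -5094.35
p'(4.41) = -5741.41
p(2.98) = -726.41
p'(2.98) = -1213.48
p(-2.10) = 105.16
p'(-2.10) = -288.55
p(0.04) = -0.68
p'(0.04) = 7.84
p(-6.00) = 23423.00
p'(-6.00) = -19516.00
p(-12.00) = 747839.00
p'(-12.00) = -311416.00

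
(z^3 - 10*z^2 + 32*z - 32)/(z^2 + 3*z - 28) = (z^2 - 6*z + 8)/(z + 7)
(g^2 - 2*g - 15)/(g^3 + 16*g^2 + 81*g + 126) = (g - 5)/(g^2 + 13*g + 42)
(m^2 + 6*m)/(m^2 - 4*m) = (m + 6)/(m - 4)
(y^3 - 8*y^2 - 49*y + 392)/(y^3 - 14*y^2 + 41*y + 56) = (y + 7)/(y + 1)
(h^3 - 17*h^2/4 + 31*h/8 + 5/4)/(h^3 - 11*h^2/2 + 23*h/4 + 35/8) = (4*h^2 - 7*h - 2)/(4*h^2 - 12*h - 7)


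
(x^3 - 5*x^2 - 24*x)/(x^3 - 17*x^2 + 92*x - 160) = x*(x + 3)/(x^2 - 9*x + 20)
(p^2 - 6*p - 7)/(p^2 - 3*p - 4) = (p - 7)/(p - 4)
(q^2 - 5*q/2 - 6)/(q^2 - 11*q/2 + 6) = (2*q + 3)/(2*q - 3)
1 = 1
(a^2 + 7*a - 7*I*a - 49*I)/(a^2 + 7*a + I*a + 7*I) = (a - 7*I)/(a + I)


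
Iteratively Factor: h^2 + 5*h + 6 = (h + 2)*(h + 3)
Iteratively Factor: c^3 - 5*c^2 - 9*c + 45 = (c - 5)*(c^2 - 9) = (c - 5)*(c + 3)*(c - 3)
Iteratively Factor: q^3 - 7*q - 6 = (q - 3)*(q^2 + 3*q + 2) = (q - 3)*(q + 1)*(q + 2)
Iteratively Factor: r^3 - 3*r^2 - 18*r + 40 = (r - 5)*(r^2 + 2*r - 8) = (r - 5)*(r + 4)*(r - 2)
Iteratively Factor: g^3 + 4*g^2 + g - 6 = (g - 1)*(g^2 + 5*g + 6) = (g - 1)*(g + 3)*(g + 2)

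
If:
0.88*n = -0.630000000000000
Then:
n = -0.72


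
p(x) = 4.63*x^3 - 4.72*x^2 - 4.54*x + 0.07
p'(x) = 13.89*x^2 - 9.44*x - 4.54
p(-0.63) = -0.10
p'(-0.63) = 6.92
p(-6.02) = -1153.77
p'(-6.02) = 555.67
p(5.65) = 658.82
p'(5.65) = 385.53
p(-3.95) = -340.99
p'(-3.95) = 249.47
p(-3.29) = -200.96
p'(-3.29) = 176.86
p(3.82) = 171.94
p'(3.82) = 162.09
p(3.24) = 93.29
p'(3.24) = 110.69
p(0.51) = -2.86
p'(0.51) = -5.74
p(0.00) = 0.07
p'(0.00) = -4.54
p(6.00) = 802.99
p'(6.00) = 438.86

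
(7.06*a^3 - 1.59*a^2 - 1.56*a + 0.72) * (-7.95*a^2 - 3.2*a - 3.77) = -56.127*a^5 - 9.9515*a^4 - 9.1262*a^3 + 5.2623*a^2 + 3.5772*a - 2.7144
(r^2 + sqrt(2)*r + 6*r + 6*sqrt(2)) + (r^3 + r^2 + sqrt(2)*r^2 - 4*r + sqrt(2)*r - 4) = r^3 + sqrt(2)*r^2 + 2*r^2 + 2*r + 2*sqrt(2)*r - 4 + 6*sqrt(2)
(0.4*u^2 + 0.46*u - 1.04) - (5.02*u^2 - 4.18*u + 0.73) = -4.62*u^2 + 4.64*u - 1.77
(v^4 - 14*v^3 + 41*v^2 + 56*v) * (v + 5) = v^5 - 9*v^4 - 29*v^3 + 261*v^2 + 280*v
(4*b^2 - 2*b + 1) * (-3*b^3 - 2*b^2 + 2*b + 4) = -12*b^5 - 2*b^4 + 9*b^3 + 10*b^2 - 6*b + 4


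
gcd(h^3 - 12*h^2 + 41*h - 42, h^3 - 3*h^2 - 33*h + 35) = h - 7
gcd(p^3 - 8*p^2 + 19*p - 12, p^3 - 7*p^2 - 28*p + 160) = p - 4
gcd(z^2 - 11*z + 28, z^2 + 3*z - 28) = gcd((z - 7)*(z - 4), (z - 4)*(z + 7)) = z - 4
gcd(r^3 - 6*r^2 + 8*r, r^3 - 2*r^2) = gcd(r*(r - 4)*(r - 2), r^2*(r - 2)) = r^2 - 2*r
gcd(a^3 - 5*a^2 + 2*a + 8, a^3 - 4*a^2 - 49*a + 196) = a - 4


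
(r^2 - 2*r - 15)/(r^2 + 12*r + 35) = (r^2 - 2*r - 15)/(r^2 + 12*r + 35)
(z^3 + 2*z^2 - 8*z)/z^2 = z + 2 - 8/z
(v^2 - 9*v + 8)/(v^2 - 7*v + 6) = (v - 8)/(v - 6)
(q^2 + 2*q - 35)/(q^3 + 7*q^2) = (q - 5)/q^2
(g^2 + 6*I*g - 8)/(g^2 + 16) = (g + 2*I)/(g - 4*I)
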